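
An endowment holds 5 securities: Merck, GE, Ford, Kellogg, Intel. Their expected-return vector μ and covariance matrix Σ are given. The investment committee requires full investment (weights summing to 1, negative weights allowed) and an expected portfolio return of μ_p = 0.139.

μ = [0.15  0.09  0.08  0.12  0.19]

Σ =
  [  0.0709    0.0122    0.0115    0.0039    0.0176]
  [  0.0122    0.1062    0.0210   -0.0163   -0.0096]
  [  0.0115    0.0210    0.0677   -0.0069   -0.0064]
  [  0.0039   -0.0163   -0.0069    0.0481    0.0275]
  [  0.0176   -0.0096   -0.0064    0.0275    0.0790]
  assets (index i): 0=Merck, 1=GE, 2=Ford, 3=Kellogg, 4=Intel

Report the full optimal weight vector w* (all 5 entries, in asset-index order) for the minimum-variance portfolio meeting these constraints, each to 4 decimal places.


0.2095  0.1262  0.1199  0.2402  0.3042

u=Σ⁻¹μ = [1.2717  0.9417  1.0248  1.9125  1.6535]
v=Σ⁻¹𝟙 = [7.6917  9.8342  13.1998  22.2734  5.4557]
a=μᵀu=0.901155  b=𝟙ᵀu=6.804196  c=𝟙ᵀv=58.454754  D=ac−b²=6.379695
λ₁=(c·0.139−b)/D = (58.454754·0.139−6.804196)/6.379695 = 0.207066
λ₂=(a−b·0.139)/D = (0.901155−6.804196·0.139)/6.379695 = -0.006995
w* = 0.207066·u + -0.006995·v:
  w_0 = 0.207066·1.2717 + -0.006995·7.6917 = 0.2095  (Merck)
  w_1 = 0.207066·0.9417 + -0.006995·9.8342 = 0.1262  (GE)
  w_2 = 0.207066·1.0248 + -0.006995·13.1998 = 0.1199  (Ford)
  w_3 = 0.207066·1.9125 + -0.006995·22.2734 = 0.2402  (Kellogg)
  w_4 = 0.207066·1.6535 + -0.006995·5.4557 = 0.3042  (Intel)
Σw_i=1.0000  μᵀw=0.1390
σ²=wᵀΣw=λ₁·μ_p+λ₂ = 0.207066·0.139 + -0.006995 = 0.021787 ≈ 0.0218


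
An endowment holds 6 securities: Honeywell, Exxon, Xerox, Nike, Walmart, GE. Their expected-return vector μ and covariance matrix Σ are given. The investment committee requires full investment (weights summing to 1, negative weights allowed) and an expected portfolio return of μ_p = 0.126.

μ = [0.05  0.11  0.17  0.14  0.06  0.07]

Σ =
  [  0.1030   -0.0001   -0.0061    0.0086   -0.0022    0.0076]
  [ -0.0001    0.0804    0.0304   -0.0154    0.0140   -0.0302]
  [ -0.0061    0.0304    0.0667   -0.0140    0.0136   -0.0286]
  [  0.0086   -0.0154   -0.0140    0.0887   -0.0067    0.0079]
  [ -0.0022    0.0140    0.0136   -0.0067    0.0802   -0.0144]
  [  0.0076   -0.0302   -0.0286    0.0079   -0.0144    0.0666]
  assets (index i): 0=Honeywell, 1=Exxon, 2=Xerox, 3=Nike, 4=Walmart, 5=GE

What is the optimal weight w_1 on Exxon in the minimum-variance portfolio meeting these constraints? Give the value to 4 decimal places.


g=Σ⁻¹μ = [0.3031  1.4916  3.5455  2.1392  0.6298  3.0978]
h=Σ⁻¹𝟙 = [7.6835  16.7452  22.4685  15.0801  13.0250  32.4075]
a=μᵀg=1.336093  b=𝟙ᵀg=11.207034  c=𝟙ᵀh=107.409793  D=ac−b²=17.911829
λ₁=(c·0.126−b)/D = (107.409793·0.126−11.207034)/17.911829 = 0.129892
λ₂=(a−b·0.126)/D = (1.336093−11.207034·0.126)/17.911829 = -0.004243
w* = 0.129892·g + -0.004243·h:
  w_0 = 0.129892·0.3031 + -0.004243·7.6835 = 0.0068  (Honeywell)
  w_1 = 0.129892·1.4916 + -0.004243·16.7452 = 0.1227  (Exxon)
  w_2 = 0.129892·3.5455 + -0.004243·22.4685 = 0.3652  (Xerox)
  w_3 = 0.129892·2.1392 + -0.004243·15.0801 = 0.2139  (Nike)
  w_4 = 0.129892·0.6298 + -0.004243·13.0250 = 0.0265  (Walmart)
  w_5 = 0.129892·3.0978 + -0.004243·32.4075 = 0.2649  (GE)
Σw_i=1.0000  μᵀw=0.1260
σ²=wᵀΣw=λ₁·μ_p+λ₂ = 0.129892·0.126 + -0.004243 = 0.012124 ≈ 0.0121

0.1227


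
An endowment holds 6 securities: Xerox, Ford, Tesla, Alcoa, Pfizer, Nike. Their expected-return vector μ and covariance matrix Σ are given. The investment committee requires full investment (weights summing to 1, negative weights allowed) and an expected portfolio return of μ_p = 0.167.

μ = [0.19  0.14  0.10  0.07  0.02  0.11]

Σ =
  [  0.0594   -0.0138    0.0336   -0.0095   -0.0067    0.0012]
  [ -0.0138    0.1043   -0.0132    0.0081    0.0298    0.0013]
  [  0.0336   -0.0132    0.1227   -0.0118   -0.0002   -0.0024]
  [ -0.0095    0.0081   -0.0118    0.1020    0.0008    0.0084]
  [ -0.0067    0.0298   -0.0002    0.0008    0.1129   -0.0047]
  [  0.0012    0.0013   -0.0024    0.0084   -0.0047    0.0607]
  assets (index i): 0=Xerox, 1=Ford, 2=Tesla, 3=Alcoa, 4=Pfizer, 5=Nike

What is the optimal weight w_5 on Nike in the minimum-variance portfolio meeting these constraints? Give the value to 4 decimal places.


0.1883

u=Σ⁻¹μ = [3.6318  1.7610  0.1149  0.7663  -0.0107  1.6003]
v=Σ⁻¹𝟙 = [18.1250  9.4142  5.4795  10.0503  8.0261  15.3618]
a=μᵀu=1.177525  b=𝟙ᵀu=7.863521  c=𝟙ᵀv=66.456897  D=ac−b²=16.419713
λ₁=(c·0.167−b)/D = (66.456897·0.167−7.863521)/16.419713 = 0.197006
λ₂=(a−b·0.167)/D = (1.177525−7.863521·0.167)/16.419713 = -0.008263
w* = 0.197006·u + -0.008263·v:
  w_0 = 0.197006·3.6318 + -0.008263·18.1250 = 0.5657  (Xerox)
  w_1 = 0.197006·1.7610 + -0.008263·9.4142 = 0.2691  (Ford)
  w_2 = 0.197006·0.1149 + -0.008263·5.4795 = -0.0226  (Tesla)
  w_3 = 0.197006·0.7663 + -0.008263·10.0503 = 0.0679  (Alcoa)
  w_4 = 0.197006·-0.0107 + -0.008263·8.0261 = -0.0684  (Pfizer)
  w_5 = 0.197006·1.6003 + -0.008263·15.3618 = 0.1883  (Nike)
Σw_i=1.0000  μᵀw=0.1670
σ²=wᵀΣw=λ₁·μ_p+λ₂ = 0.197006·0.167 + -0.008263 = 0.024637 ≈ 0.0246


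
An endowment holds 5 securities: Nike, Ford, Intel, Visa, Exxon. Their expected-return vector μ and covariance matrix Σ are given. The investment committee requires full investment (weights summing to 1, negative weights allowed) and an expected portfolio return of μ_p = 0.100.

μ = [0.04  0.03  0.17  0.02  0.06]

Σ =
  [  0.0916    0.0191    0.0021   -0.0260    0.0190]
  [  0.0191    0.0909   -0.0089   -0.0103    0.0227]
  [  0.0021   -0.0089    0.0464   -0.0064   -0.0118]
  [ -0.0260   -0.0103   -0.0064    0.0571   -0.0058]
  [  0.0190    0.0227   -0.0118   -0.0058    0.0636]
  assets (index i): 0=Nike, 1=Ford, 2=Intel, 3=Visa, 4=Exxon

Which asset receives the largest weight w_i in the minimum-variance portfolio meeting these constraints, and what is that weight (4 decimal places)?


g=Σ⁻¹μ = [0.2490  0.4290  4.3119  1.1893  1.6244]
h=Σ⁻¹𝟙 = [13.2417  10.6259  31.4440  30.6705  16.6058]
a=μᵀg=0.877111  b=𝟙ᵀg=7.803683  c=𝟙ᵀh=102.587831  D=ac−b²=29.083434
λ₁=(c·0.100−b)/D = (102.587831·0.100−7.803683)/29.083434 = 0.084416
λ₂=(a−b·0.100)/D = (0.877111−7.803683·0.100)/29.083434 = 0.003326
w* = 0.084416·g + 0.003326·h:
  w_0 = 0.084416·0.2490 + 0.003326·13.2417 = 0.0651  (Nike)
  w_1 = 0.084416·0.4290 + 0.003326·10.6259 = 0.0716  (Ford)
  w_2 = 0.084416·4.3119 + 0.003326·31.4440 = 0.4686  (Intel)
  w_3 = 0.084416·1.1893 + 0.003326·30.6705 = 0.2024  (Visa)
  w_4 = 0.084416·1.6244 + 0.003326·16.6058 = 0.1924  (Exxon)
Σw_i=1.0000  μᵀw=0.1000
σ²=wᵀΣw=λ₁·μ_p+λ₂ = 0.084416·0.100 + 0.003326 = 0.011768 ≈ 0.0118

Intel (0.4686)


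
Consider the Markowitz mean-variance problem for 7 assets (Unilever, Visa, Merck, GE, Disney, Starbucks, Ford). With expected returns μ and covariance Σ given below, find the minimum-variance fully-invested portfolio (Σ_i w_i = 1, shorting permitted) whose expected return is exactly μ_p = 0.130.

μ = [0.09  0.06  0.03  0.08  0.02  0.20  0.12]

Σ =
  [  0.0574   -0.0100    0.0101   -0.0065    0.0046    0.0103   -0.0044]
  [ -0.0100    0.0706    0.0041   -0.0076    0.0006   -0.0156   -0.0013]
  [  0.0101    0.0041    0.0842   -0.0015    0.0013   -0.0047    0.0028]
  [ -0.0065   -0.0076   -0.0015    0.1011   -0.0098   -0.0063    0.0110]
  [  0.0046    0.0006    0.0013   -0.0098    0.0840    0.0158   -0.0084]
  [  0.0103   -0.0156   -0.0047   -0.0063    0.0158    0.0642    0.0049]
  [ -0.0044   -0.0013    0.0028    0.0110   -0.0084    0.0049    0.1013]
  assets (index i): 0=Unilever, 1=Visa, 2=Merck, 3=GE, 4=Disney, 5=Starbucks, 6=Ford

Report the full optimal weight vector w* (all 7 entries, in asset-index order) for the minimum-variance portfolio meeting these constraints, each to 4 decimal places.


0.1622  0.2180  0.0283  0.1248  -0.0371  0.3971  0.1067

x=Σ⁻¹μ = [1.4575  1.9510  0.2738  1.1213  -0.2893  3.4842  0.9511]
y=Σ⁻¹𝟙 = [17.9575  21.4427  9.4018  13.8129  9.9947  16.7887  9.1837]
a=μᵀx=1.151334  b=𝟙ᵀx=8.949513  c=𝟙ᵀy=98.582092  D=ac−b²=33.407105
λ₁=(c·0.130−b)/D = (98.582092·0.130−8.949513)/33.407105 = 0.115729
λ₂=(a−b·0.130)/D = (1.151334−8.949513·0.130)/33.407105 = -0.000362
w* = 0.115729·x + -0.000362·y:
  w_0 = 0.115729·1.4575 + -0.000362·17.9575 = 0.1622  (Unilever)
  w_1 = 0.115729·1.9510 + -0.000362·21.4427 = 0.2180  (Visa)
  w_2 = 0.115729·0.2738 + -0.000362·9.4018 = 0.0283  (Merck)
  w_3 = 0.115729·1.1213 + -0.000362·13.8129 = 0.1248  (GE)
  w_4 = 0.115729·-0.2893 + -0.000362·9.9947 = -0.0371  (Disney)
  w_5 = 0.115729·3.4842 + -0.000362·16.7887 = 0.3971  (Starbucks)
  w_6 = 0.115729·0.9511 + -0.000362·9.1837 = 0.1067  (Ford)
Σw_i=1.0000  μᵀw=0.1300
σ²=wᵀΣw=λ₁·μ_p+λ₂ = 0.115729·0.130 + -0.000362 = 0.014682 ≈ 0.0147


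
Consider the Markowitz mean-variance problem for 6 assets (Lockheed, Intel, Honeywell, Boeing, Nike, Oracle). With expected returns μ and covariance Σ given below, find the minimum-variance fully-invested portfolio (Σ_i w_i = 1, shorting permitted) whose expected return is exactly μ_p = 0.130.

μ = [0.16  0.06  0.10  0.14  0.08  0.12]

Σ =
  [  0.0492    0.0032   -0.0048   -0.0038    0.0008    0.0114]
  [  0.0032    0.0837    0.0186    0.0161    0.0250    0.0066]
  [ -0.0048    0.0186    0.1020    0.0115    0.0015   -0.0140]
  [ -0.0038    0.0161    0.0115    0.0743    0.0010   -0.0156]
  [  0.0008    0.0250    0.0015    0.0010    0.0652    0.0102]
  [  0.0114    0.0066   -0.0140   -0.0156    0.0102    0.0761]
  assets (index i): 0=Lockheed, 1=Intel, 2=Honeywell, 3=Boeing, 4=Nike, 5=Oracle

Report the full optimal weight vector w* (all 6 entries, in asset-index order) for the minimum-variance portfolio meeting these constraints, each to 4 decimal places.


0.3113  -0.0229  0.1397  0.2371  0.1444  0.1906

g=Σ⁻¹μ = [3.1731  -0.5733  1.1895  2.3297  1.0784  1.7031]
h=Σ⁻¹𝟙 = [19.0877  1.3129  10.4361  15.2296  11.9984  13.6010]
a=μᵀg=1.209061  b=𝟙ᵀg=8.900545  c=𝟙ᵀh=71.665611  D=ac−b²=7.428414
λ₁=(c·0.130−b)/D = (71.665611·0.130−8.900545)/7.428414 = 0.055999
λ₂=(a−b·0.130)/D = (1.209061−8.900545·0.130)/7.428414 = 0.006999
w* = 0.055999·g + 0.006999·h:
  w_0 = 0.055999·3.1731 + 0.006999·19.0877 = 0.3113  (Lockheed)
  w_1 = 0.055999·-0.5733 + 0.006999·1.3129 = -0.0229  (Intel)
  w_2 = 0.055999·1.1895 + 0.006999·10.4361 = 0.1397  (Honeywell)
  w_3 = 0.055999·2.3297 + 0.006999·15.2296 = 0.2371  (Boeing)
  w_4 = 0.055999·1.0784 + 0.006999·11.9984 = 0.1444  (Nike)
  w_5 = 0.055999·1.7031 + 0.006999·13.6010 = 0.1906  (Oracle)
Σw_i=1.0000  μᵀw=0.1300
σ²=wᵀΣw=λ₁·μ_p+λ₂ = 0.055999·0.130 + 0.006999 = 0.014279 ≈ 0.0143


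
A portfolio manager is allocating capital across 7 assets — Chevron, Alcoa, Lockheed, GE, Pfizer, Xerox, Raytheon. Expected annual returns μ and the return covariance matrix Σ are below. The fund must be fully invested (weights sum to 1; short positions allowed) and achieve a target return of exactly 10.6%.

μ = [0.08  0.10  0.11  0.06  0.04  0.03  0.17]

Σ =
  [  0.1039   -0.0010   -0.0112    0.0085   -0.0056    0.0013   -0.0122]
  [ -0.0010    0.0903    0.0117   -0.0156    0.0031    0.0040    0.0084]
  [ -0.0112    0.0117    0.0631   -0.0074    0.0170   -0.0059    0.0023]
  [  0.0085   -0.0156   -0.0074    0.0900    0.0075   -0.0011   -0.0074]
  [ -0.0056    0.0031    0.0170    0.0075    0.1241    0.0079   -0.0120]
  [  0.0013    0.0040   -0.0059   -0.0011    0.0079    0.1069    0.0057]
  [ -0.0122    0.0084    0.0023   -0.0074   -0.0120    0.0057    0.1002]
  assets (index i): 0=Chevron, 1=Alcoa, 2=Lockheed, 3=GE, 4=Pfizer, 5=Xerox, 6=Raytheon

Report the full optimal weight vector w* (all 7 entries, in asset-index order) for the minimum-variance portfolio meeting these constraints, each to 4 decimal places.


x=Σ⁻¹μ = [1.1103  0.8740  1.7961  0.9950  0.2038  0.2327  1.8020]
y=Σ⁻¹𝟙 = [11.9392  9.7503  16.6047  13.6038  5.7975  8.8630  11.4300]
a=μᵀx=0.754956  b=𝟙ᵀx=7.013790  c=𝟙ᵀy=77.988438  D=ac−b²=9.684544
λ₁=(c·0.106−b)/D = (77.988438·0.106−7.013790)/9.684544 = 0.129380
λ₂=(a−b·0.106)/D = (0.754956−7.013790·0.106)/9.684544 = 0.001187
w* = 0.129380·x + 0.001187·y:
  w_0 = 0.129380·1.1103 + 0.001187·11.9392 = 0.1578  (Chevron)
  w_1 = 0.129380·0.8740 + 0.001187·9.7503 = 0.1246  (Alcoa)
  w_2 = 0.129380·1.7961 + 0.001187·16.6047 = 0.2521  (Lockheed)
  w_3 = 0.129380·0.9950 + 0.001187·13.6038 = 0.1449  (GE)
  w_4 = 0.129380·0.2038 + 0.001187·5.7975 = 0.0333  (Pfizer)
  w_5 = 0.129380·0.2327 + 0.001187·8.8630 = 0.0406  (Xerox)
  w_6 = 0.129380·1.8020 + 0.001187·11.4300 = 0.2467  (Raytheon)
Σw_i=1.0000  μᵀw=0.1060
σ²=wᵀΣw=λ₁·μ_p+λ₂ = 0.129380·0.106 + 0.001187 = 0.014901 ≈ 0.0149

0.1578  0.1246  0.2521  0.1449  0.0333  0.0406  0.2467


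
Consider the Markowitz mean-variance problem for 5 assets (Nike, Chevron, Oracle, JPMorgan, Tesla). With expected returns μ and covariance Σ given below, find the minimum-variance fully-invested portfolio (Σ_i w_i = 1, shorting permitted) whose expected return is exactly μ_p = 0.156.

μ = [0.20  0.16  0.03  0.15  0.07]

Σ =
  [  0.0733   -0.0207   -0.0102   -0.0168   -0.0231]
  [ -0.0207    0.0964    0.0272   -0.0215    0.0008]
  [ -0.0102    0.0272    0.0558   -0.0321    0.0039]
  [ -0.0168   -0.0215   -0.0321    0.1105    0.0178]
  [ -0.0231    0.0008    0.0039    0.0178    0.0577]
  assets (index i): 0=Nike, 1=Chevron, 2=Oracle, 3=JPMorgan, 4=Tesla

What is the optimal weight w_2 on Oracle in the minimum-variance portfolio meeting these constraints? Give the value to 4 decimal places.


g=Σ⁻¹μ = [5.1129  2.9408  1.4741  2.7704  2.2651]
h=Σ⁻¹𝟙 = [33.4088  14.2869  27.8720  21.4612  22.0035]
a=μᵀg=2.111437  b=𝟙ᵀg=14.563243  c=𝟙ᵀh=119.032372  D=ac−b²=39.241307
λ₁=(c·0.156−b)/D = (119.032372·0.156−14.563243)/39.241307 = 0.102081
λ₂=(a−b·0.156)/D = (2.111437−14.563243·0.156)/39.241307 = -0.004088
w* = 0.102081·g + -0.004088·h:
  w_0 = 0.102081·5.1129 + -0.004088·33.4088 = 0.3853  (Nike)
  w_1 = 0.102081·2.9408 + -0.004088·14.2869 = 0.2418  (Chevron)
  w_2 = 0.102081·1.4741 + -0.004088·27.8720 = 0.0365  (Oracle)
  w_3 = 0.102081·2.7704 + -0.004088·21.4612 = 0.1951  (JPMorgan)
  w_4 = 0.102081·2.2651 + -0.004088·22.0035 = 0.1413  (Tesla)
Σw_i=1.0000  μᵀw=0.1560
σ²=wᵀΣw=λ₁·μ_p+λ₂ = 0.102081·0.156 + -0.004088 = 0.011836 ≈ 0.0118

0.0365


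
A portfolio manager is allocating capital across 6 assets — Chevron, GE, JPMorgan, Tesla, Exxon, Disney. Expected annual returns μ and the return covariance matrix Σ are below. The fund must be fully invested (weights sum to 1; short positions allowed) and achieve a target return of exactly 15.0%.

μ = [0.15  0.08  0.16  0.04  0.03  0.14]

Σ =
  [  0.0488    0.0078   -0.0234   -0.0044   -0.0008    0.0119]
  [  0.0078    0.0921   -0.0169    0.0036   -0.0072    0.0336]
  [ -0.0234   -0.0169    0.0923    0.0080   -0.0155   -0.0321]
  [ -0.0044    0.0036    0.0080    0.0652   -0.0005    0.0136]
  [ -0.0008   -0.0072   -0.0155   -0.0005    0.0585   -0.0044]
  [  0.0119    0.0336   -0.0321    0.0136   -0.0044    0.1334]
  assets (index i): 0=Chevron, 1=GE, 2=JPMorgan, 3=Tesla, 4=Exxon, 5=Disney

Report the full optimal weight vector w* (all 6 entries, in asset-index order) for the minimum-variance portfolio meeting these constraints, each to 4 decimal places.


g=Σ⁻¹μ = [4.4595  0.8079  3.7898  0.1252  1.7842  1.4062]
h=Σ⁻¹𝟙 = [31.1990  11.9480  27.1522  12.0100  26.8822  7.8996]
a=μᵀg=1.595332  b=𝟙ᵀg=12.372859  c=𝟙ᵀh=117.091006  D=ac−b²=33.711378
λ₁=(c·0.150−b)/D = (117.091006·0.150−12.372859)/33.711378 = 0.153977
λ₂=(a−b·0.150)/D = (1.595332−12.372859·0.150)/33.711378 = -0.007730
w* = 0.153977·g + -0.007730·h:
  w_0 = 0.153977·4.4595 + -0.007730·31.1990 = 0.4455  (Chevron)
  w_1 = 0.153977·0.8079 + -0.007730·11.9480 = 0.0320  (GE)
  w_2 = 0.153977·3.7898 + -0.007730·27.1522 = 0.3737  (JPMorgan)
  w_3 = 0.153977·0.1252 + -0.007730·12.0100 = -0.0736  (Tesla)
  w_4 = 0.153977·1.7842 + -0.007730·26.8822 = 0.0669  (Exxon)
  w_5 = 0.153977·1.4062 + -0.007730·7.8996 = 0.1555  (Disney)
Σw_i=1.0000  μᵀw=0.1500
σ²=wᵀΣw=λ₁·μ_p+λ₂ = 0.153977·0.150 + -0.007730 = 0.015366 ≈ 0.0154

0.4455  0.0320  0.3737  -0.0736  0.0669  0.1555


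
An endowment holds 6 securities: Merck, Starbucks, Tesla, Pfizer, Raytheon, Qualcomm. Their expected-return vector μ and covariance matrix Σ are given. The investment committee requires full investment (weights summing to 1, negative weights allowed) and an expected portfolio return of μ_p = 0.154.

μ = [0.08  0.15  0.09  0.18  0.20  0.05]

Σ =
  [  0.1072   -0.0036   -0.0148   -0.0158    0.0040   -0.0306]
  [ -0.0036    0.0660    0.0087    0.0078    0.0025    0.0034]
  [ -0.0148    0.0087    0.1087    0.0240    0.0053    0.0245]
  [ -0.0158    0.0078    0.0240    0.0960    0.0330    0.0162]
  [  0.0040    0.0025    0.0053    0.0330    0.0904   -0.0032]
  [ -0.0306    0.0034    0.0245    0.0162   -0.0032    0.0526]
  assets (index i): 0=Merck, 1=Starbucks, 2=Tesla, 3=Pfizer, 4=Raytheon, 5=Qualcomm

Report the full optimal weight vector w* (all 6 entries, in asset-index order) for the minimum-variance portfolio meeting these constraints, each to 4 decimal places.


0.1288  0.3188  0.0248  0.1862  0.2871  0.0544

u=Σ⁻¹μ = [1.2923  2.0571  0.2430  1.0512  1.7442  1.2386]
v=Σ⁻¹𝟙 = [18.0098  13.5337  3.3128  3.8110  9.2420  26.4593]
a=μᵀu=1.033799  b=𝟙ᵀu=7.626330  c=𝟙ᵀv=74.368539  D=ac−b²=18.721220
λ₁=(c·0.154−b)/D = (74.368539·0.154−7.626330)/18.721220 = 0.204390
λ₂=(a−b·0.154)/D = (1.033799−7.626330·0.154)/18.721220 = -0.007513
w* = 0.204390·u + -0.007513·v:
  w_0 = 0.204390·1.2923 + -0.007513·18.0098 = 0.1288  (Merck)
  w_1 = 0.204390·2.0571 + -0.007513·13.5337 = 0.3188  (Starbucks)
  w_2 = 0.204390·0.2430 + -0.007513·3.3128 = 0.0248  (Tesla)
  w_3 = 0.204390·1.0512 + -0.007513·3.8110 = 0.1862  (Pfizer)
  w_4 = 0.204390·1.7442 + -0.007513·9.2420 = 0.2871  (Raytheon)
  w_5 = 0.204390·1.2386 + -0.007513·26.4593 = 0.0544  (Qualcomm)
Σw_i=1.0000  μᵀw=0.1540
σ²=wᵀΣw=λ₁·μ_p+λ₂ = 0.204390·0.154 + -0.007513 = 0.023963 ≈ 0.0240


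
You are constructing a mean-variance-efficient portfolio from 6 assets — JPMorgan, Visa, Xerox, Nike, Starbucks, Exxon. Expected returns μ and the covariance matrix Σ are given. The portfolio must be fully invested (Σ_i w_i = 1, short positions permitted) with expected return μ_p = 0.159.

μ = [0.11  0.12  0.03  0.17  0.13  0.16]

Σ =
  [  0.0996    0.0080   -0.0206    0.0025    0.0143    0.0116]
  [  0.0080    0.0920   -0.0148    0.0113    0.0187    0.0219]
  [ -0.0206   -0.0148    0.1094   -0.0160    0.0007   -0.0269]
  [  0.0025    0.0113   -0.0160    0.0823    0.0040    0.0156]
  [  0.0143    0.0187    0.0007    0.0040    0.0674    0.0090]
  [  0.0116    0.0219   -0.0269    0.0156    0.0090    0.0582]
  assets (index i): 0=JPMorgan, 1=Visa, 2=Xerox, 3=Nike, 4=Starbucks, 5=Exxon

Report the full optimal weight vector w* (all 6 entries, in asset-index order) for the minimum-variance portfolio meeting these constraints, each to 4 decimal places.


u=Σ⁻¹μ = [0.8514  0.4199  1.3228  1.7292  1.1969  2.3843]
v=Σ⁻¹𝟙 = [9.7824  5.8223  17.4768  10.8442  8.0552  16.9670]
a=μᵀu=1.014764  b=𝟙ᵀu=7.904447  c=𝟙ᵀv=68.947896  D=ac−b²=7.485542
λ₁=(c·0.159−b)/D = (68.947896·0.159−7.904447)/7.485542 = 0.408557
λ₂=(a−b·0.159)/D = (1.014764−7.904447·0.159)/7.485542 = -0.032335
w* = 0.408557·u + -0.032335·v:
  w_0 = 0.408557·0.8514 + -0.032335·9.7824 = 0.0315  (JPMorgan)
  w_1 = 0.408557·0.4199 + -0.032335·5.8223 = -0.0167  (Visa)
  w_2 = 0.408557·1.3228 + -0.032335·17.4768 = -0.0247  (Xerox)
  w_3 = 0.408557·1.7292 + -0.032335·10.8442 = 0.3558  (Nike)
  w_4 = 0.408557·1.1969 + -0.032335·8.0552 = 0.2285  (Starbucks)
  w_5 = 0.408557·2.3843 + -0.032335·16.9670 = 0.4255  (Exxon)
Σw_i=1.0000  μᵀw=0.1590
σ²=wᵀΣw=λ₁·μ_p+λ₂ = 0.408557·0.159 + -0.032335 = 0.032626 ≈ 0.0326

0.0315  -0.0167  -0.0247  0.3558  0.2285  0.4255


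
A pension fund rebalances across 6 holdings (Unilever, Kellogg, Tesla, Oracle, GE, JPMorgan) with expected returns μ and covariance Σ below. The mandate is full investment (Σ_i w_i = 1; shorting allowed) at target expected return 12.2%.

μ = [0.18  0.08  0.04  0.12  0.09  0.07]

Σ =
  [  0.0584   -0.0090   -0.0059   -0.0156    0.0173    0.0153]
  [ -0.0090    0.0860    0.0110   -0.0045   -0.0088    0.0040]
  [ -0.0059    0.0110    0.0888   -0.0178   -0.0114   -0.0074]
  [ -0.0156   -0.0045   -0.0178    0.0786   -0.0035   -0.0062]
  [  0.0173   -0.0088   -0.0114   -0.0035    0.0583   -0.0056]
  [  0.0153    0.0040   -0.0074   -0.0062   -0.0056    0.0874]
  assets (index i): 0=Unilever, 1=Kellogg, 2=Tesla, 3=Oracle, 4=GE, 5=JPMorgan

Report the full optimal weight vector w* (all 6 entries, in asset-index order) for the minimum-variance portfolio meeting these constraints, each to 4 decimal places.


p=Σ⁻¹μ = [3.6980  1.3914  1.2470  2.7082  1.1069  0.4585]
q=Σ⁻¹𝟙 = [18.2546  13.8154  19.0290  23.3012  20.1096  12.1663]
a=μᵀp=1.283522  b=𝟙ᵀp=10.609861  c=𝟙ᵀq=106.676046  D=ac−b²=24.351881
λ₁=(c·0.122−b)/D = (106.676046·0.122−10.609861)/24.351881 = 0.098745
λ₂=(a−b·0.122)/D = (1.283522−10.609861·0.122)/24.351881 = -0.000447
w* = 0.098745·p + -0.000447·q:
  w_0 = 0.098745·3.6980 + -0.000447·18.2546 = 0.3570  (Unilever)
  w_1 = 0.098745·1.3914 + -0.000447·13.8154 = 0.1312  (Kellogg)
  w_2 = 0.098745·1.2470 + -0.000447·19.0290 = 0.1146  (Tesla)
  w_3 = 0.098745·2.7082 + -0.000447·23.3012 = 0.2570  (Oracle)
  w_4 = 0.098745·1.1069 + -0.000447·20.1096 = 0.1003  (GE)
  w_5 = 0.098745·0.4585 + -0.000447·12.1663 = 0.0398  (JPMorgan)
Σw_i=1.0000  μᵀw=0.1220
σ²=wᵀΣw=λ₁·μ_p+λ₂ = 0.098745·0.122 + -0.000447 = 0.011600 ≈ 0.0116

0.3570  0.1312  0.1146  0.2570  0.1003  0.0398


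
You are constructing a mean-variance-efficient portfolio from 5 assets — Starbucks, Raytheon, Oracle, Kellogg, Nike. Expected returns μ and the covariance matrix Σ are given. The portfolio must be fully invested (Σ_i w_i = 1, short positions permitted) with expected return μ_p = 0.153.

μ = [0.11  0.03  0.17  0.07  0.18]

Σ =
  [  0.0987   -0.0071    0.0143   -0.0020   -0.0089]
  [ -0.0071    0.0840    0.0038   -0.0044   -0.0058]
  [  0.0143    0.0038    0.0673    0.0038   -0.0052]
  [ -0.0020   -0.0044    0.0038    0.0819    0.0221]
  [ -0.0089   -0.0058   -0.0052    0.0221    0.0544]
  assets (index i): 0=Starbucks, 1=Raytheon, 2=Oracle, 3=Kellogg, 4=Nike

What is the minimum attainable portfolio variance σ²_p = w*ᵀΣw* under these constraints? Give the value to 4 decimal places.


0.0186

p=Σ⁻¹μ = [1.1321  0.5929  2.5686  -0.2596  3.9082]
q=Σ⁻¹𝟙 = [11.2347  14.0350  12.8151  7.2477  19.9974]
a=μᵀp=1.264297  b=𝟙ᵀp=7.942298  c=𝟙ᵀq=65.329879  D=ac−b²=19.516285
λ₁=(c·0.153−b)/D = (65.329879·0.153−7.942298)/19.516285 = 0.105203
λ₂=(a−b·0.153)/D = (1.264297−7.942298·0.153)/19.516285 = 0.002517
w* = 0.105203·p + 0.002517·q:
  w_0 = 0.105203·1.1321 + 0.002517·11.2347 = 0.1474  (Starbucks)
  w_1 = 0.105203·0.5929 + 0.002517·14.0350 = 0.0977  (Raytheon)
  w_2 = 0.105203·2.5686 + 0.002517·12.8151 = 0.3025  (Oracle)
  w_3 = 0.105203·-0.2596 + 0.002517·7.2477 = -0.0091  (Kellogg)
  w_4 = 0.105203·3.9082 + 0.002517·19.9974 = 0.4615  (Nike)
Σw_i=1.0000  μᵀw=0.1530
σ²=wᵀΣw=λ₁·μ_p+λ₂ = 0.105203·0.153 + 0.002517 = 0.018613 ≈ 0.0186


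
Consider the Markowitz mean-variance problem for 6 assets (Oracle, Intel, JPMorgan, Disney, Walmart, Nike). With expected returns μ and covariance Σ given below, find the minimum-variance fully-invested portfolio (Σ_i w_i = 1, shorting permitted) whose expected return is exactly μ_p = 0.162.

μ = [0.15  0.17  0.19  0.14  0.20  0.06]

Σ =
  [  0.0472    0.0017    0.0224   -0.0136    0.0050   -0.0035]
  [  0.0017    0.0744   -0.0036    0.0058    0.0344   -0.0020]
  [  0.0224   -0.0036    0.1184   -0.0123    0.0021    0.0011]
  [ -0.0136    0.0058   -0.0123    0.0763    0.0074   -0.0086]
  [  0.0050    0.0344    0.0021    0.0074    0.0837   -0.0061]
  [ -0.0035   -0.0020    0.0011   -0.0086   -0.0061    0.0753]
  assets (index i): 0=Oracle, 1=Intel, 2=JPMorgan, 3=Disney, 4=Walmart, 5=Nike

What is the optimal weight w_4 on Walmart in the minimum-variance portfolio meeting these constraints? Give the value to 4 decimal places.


0.1790

g=Σ⁻¹μ = [3.1969  1.4431  1.2664  2.5128  1.4513  1.3698]
h=Σ⁻¹𝟙 = [24.1753  9.3359  5.8619  19.0015  6.0950  17.2301]
a=μᵀg=1.689699  b=𝟙ᵀg=11.240167  c=𝟙ᵀh=81.699673  D=ac−b²=11.706494
λ₁=(c·0.162−b)/D = (81.699673·0.162−11.240167)/11.706494 = 0.170434
λ₂=(a−b·0.162)/D = (1.689699−11.240167·0.162)/11.706494 = -0.011208
w* = 0.170434·g + -0.011208·h:
  w_0 = 0.170434·3.1969 + -0.011208·24.1753 = 0.2739  (Oracle)
  w_1 = 0.170434·1.4431 + -0.011208·9.3359 = 0.1413  (Intel)
  w_2 = 0.170434·1.2664 + -0.011208·5.8619 = 0.1501  (JPMorgan)
  w_3 = 0.170434·2.5128 + -0.011208·19.0015 = 0.2153  (Disney)
  w_4 = 0.170434·1.4513 + -0.011208·6.0950 = 0.1790  (Walmart)
  w_5 = 0.170434·1.3698 + -0.011208·17.2301 = 0.0403  (Nike)
Σw_i=1.0000  μᵀw=0.1620
σ²=wᵀΣw=λ₁·μ_p+λ₂ = 0.170434·0.162 + -0.011208 = 0.016402 ≈ 0.0164


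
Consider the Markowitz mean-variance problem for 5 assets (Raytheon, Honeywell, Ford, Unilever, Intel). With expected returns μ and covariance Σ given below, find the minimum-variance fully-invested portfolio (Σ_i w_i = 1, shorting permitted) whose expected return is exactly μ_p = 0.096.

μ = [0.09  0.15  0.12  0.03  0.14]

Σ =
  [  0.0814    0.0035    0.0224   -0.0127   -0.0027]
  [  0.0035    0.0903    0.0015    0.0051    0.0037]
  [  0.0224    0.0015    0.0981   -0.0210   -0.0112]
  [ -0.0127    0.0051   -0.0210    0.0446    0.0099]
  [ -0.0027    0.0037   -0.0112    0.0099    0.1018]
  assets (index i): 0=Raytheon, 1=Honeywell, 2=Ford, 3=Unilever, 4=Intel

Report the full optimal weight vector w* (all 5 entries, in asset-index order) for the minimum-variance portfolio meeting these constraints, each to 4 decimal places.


u=Σ⁻¹μ = [0.8757  1.4849  1.3949  1.1003  1.3910]
v=Σ⁻¹𝟙 = [12.9077  8.2826  14.5378  30.1001  8.5367]
a=μᵀu=0.696682  b=𝟙ᵀu=6.246763  c=𝟙ᵀv=74.364950  D=ac−b²=12.786649
λ₁=(c·0.096−b)/D = (74.364950·0.096−6.246763)/12.786649 = 0.069782
λ₂=(a−b·0.096)/D = (0.696682−6.246763·0.096)/12.786649 = 0.007585
w* = 0.069782·u + 0.007585·v:
  w_0 = 0.069782·0.8757 + 0.007585·12.9077 = 0.1590  (Raytheon)
  w_1 = 0.069782·1.4849 + 0.007585·8.2826 = 0.1664  (Honeywell)
  w_2 = 0.069782·1.3949 + 0.007585·14.5378 = 0.2076  (Ford)
  w_3 = 0.069782·1.1003 + 0.007585·30.1001 = 0.3051  (Unilever)
  w_4 = 0.069782·1.3910 + 0.007585·8.5367 = 0.1618  (Intel)
Σw_i=1.0000  μᵀw=0.0960
σ²=wᵀΣw=λ₁·μ_p+λ₂ = 0.069782·0.096 + 0.007585 = 0.014284 ≈ 0.0143

0.1590  0.1664  0.2076  0.3051  0.1618


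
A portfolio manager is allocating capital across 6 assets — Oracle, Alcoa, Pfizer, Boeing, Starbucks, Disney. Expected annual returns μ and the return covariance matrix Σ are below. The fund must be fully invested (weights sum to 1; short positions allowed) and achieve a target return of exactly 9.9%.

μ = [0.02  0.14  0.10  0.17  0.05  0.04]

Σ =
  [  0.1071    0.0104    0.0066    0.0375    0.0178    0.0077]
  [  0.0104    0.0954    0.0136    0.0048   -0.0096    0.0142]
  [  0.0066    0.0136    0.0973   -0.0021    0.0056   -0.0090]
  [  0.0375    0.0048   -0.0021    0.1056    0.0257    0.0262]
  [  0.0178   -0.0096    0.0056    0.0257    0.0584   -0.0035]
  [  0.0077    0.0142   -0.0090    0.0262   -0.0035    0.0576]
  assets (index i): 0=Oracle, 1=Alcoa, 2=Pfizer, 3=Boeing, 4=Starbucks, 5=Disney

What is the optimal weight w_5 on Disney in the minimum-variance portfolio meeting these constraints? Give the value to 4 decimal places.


x=Σ⁻¹μ = [-0.6715  1.4001  0.8728  1.7458  0.4275  -0.1927]
y=Σ⁻¹𝟙 = [4.0693  7.8532  9.5156  -0.8834  17.7198  17.8465]
a=μᵀx=0.580324  b=𝟙ᵀx=3.582071  c=𝟙ᵀy=56.120992  D=ac−b²=19.737102
λ₁=(c·0.099−b)/D = (56.120992·0.099−3.582071)/19.737102 = 0.100010
λ₂=(a−b·0.099)/D = (0.580324−3.582071·0.099)/19.737102 = 0.011435
w* = 0.100010·x + 0.011435·y:
  w_0 = 0.100010·-0.6715 + 0.011435·4.0693 = -0.0206  (Oracle)
  w_1 = 0.100010·1.4001 + 0.011435·7.8532 = 0.2298  (Alcoa)
  w_2 = 0.100010·0.8728 + 0.011435·9.5156 = 0.1961  (Pfizer)
  w_3 = 0.100010·1.7458 + 0.011435·-0.8834 = 0.1645  (Boeing)
  w_4 = 0.100010·0.4275 + 0.011435·17.7198 = 0.2454  (Starbucks)
  w_5 = 0.100010·-0.1927 + 0.011435·17.8465 = 0.1848  (Disney)
Σw_i=1.0000  μᵀw=0.0990
σ²=wᵀΣw=λ₁·μ_p+λ₂ = 0.100010·0.099 + 0.011435 = 0.021336 ≈ 0.0213

0.1848


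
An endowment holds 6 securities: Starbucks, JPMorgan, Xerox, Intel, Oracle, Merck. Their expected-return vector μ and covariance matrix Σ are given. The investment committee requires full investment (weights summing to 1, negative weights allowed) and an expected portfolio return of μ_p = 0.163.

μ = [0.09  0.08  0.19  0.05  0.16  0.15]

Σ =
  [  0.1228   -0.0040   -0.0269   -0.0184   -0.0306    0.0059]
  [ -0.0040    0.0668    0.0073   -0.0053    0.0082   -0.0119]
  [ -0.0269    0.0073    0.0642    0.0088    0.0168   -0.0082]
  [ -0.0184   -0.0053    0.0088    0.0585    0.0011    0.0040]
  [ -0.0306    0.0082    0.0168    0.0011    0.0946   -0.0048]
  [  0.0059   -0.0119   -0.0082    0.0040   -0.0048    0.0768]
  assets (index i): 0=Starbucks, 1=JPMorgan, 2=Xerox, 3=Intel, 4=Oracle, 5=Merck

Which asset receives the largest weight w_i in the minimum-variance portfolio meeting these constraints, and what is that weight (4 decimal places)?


Xerox (0.4246)

p=Σ⁻¹μ = [1.9592  1.2336  3.3756  0.8771  1.7311  2.4167]
q=Σ⁻¹𝟙 = [17.8198  17.0858  17.0911  20.3600  12.3856  15.8378]
a=μᵀp=1.599715  b=𝟙ᵀp=11.593328  c=𝟙ᵀq=100.580171  D=ac−b²=26.494318
λ₁=(c·0.163−b)/D = (100.580171·0.163−11.593328)/26.494318 = 0.181218
λ₂=(a−b·0.163)/D = (1.599715−11.593328·0.163)/26.494318 = -0.010946
w* = 0.181218·p + -0.010946·q:
  w_0 = 0.181218·1.9592 + -0.010946·17.8198 = 0.1600  (Starbucks)
  w_1 = 0.181218·1.2336 + -0.010946·17.0858 = 0.0365  (JPMorgan)
  w_2 = 0.181218·3.3756 + -0.010946·17.0911 = 0.4246  (Xerox)
  w_3 = 0.181218·0.8771 + -0.010946·20.3600 = -0.0639  (Intel)
  w_4 = 0.181218·1.7311 + -0.010946·12.3856 = 0.1781  (Oracle)
  w_5 = 0.181218·2.4167 + -0.010946·15.8378 = 0.2646  (Merck)
Σw_i=1.0000  μᵀw=0.1630
σ²=wᵀΣw=λ₁·μ_p+λ₂ = 0.181218·0.163 + -0.010946 = 0.018593 ≈ 0.0186


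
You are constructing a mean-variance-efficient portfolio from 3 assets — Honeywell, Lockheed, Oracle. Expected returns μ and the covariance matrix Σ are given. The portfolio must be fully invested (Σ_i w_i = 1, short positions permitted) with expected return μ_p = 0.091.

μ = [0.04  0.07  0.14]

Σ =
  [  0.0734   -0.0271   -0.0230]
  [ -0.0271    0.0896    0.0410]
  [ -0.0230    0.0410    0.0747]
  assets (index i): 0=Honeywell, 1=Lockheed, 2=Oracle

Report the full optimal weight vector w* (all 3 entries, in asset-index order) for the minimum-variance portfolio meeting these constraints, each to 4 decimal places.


u=Σ⁻¹μ = [1.2917  0.1767  2.1749]
v=Σ⁻¹𝟙 = [22.2364  11.5212  13.9099]
a=μᵀu=0.368523  b=𝟙ᵀu=3.643323  c=𝟙ᵀv=47.667501  D=ac−b²=4.292745
λ₁=(c·0.091−b)/D = (47.667501·0.091−3.643323)/4.292745 = 0.161766
λ₂=(a−b·0.091)/D = (0.368523−3.643323·0.091)/4.292745 = 0.008615
w* = 0.161766·u + 0.008615·v:
  w_0 = 0.161766·1.2917 + 0.008615·22.2364 = 0.4005  (Honeywell)
  w_1 = 0.161766·0.1767 + 0.008615·11.5212 = 0.1278  (Lockheed)
  w_2 = 0.161766·2.1749 + 0.008615·13.9099 = 0.4716  (Oracle)
Σw_i=1.0000  μᵀw=0.0910
σ²=wᵀΣw=λ₁·μ_p+λ₂ = 0.161766·0.091 + 0.008615 = 0.023335 ≈ 0.0233

0.4005  0.1278  0.4716


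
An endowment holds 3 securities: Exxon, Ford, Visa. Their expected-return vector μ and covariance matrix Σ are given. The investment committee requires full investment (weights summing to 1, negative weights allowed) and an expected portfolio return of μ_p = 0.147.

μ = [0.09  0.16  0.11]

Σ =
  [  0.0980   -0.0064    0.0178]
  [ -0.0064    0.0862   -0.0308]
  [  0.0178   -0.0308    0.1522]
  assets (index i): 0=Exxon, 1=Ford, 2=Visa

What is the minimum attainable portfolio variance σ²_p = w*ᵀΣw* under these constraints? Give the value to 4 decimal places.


0.0456

x=Σ⁻¹μ = [0.8716  2.3097  1.0882]
y=Σ⁻¹𝟙 = [9.6547  15.3735  8.5522]
a=μᵀx=0.567691  b=𝟙ᵀx=4.269436  c=𝟙ᵀy=33.580484  D=ac−b²=0.835256
λ₁=(c·0.147−b)/D = (33.580484·0.147−4.269436)/0.835256 = 0.798432
λ₂=(a−b·0.147)/D = (0.567691−4.269436·0.147)/0.835256 = -0.071734
w* = 0.798432·x + -0.071734·y:
  w_0 = 0.798432·0.8716 + -0.071734·9.6547 = 0.0033  (Exxon)
  w_1 = 0.798432·2.3097 + -0.071734·15.3735 = 0.7413  (Ford)
  w_2 = 0.798432·1.0882 + -0.071734·8.5522 = 0.2554  (Visa)
Σw_i=1.0000  μᵀw=0.1470
σ²=wᵀΣw=λ₁·μ_p+λ₂ = 0.798432·0.147 + -0.071734 = 0.045636 ≈ 0.0456


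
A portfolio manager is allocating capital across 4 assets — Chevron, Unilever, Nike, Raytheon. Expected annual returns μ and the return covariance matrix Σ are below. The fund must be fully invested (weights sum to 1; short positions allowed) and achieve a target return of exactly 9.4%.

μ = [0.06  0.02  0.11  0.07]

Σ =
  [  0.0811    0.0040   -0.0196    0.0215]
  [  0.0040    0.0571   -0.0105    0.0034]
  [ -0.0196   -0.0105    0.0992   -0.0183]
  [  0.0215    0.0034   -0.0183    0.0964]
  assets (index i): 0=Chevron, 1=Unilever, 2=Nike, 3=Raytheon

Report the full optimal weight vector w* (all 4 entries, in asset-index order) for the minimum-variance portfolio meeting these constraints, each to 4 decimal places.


x=Σ⁻¹μ = [0.8609  0.5147  1.4805  0.7970]
y=Σ⁻¹𝟙 = [12.7192  19.0529  16.4529  9.9880]
a=μᵀx=0.280597  b=𝟙ᵀx=3.653193  c=𝟙ᵀy=58.213025  D=ac−b²=2.988569
λ₁=(c·0.094−b)/D = (58.213025·0.094−3.653193)/2.988569 = 0.608596
λ₂=(a−b·0.094)/D = (0.280597−3.653193·0.094)/2.988569 = -0.021015
w* = 0.608596·x + -0.021015·y:
  w_0 = 0.608596·0.8609 + -0.021015·12.7192 = 0.2567  (Chevron)
  w_1 = 0.608596·0.5147 + -0.021015·19.0529 = -0.0871  (Unilever)
  w_2 = 0.608596·1.4805 + -0.021015·16.4529 = 0.5553  (Nike)
  w_3 = 0.608596·0.7970 + -0.021015·9.9880 = 0.2752  (Raytheon)
Σw_i=1.0000  μᵀw=0.0940
σ²=wᵀΣw=λ₁·μ_p+λ₂ = 0.608596·0.094 + -0.021015 = 0.036193 ≈ 0.0362

0.2567  -0.0871  0.5553  0.2752


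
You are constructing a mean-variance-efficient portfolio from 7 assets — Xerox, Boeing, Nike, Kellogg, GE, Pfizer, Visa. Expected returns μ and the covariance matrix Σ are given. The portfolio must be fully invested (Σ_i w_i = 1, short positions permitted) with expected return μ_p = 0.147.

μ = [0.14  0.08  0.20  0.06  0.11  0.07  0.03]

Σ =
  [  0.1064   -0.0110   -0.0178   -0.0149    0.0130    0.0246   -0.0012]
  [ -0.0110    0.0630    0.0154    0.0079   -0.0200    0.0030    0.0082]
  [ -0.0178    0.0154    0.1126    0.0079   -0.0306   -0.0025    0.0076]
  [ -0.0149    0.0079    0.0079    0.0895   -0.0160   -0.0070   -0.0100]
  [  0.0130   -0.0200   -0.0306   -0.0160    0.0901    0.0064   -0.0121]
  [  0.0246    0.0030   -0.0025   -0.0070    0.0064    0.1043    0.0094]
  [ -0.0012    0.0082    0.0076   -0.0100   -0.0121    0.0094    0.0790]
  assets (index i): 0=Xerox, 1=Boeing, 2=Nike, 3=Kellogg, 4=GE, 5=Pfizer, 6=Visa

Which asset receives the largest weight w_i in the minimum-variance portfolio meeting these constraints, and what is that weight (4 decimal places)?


u=Σ⁻¹μ = [1.7028  1.5285  2.3734  1.1025  2.3719  0.1657  0.5018]
v=Σ⁻¹𝟙 = [11.9142  17.7282  12.2911  16.4767  22.0324  4.9930  14.6828]
a=μᵀu=1.189066  b=𝟙ᵀu=9.746617  c=𝟙ᵀv=100.118336  D=ac−b²=24.050758
λ₁=(c·0.147−b)/D = (100.118336·0.147−9.746617)/24.050758 = 0.206679
λ₂=(a−b·0.147)/D = (1.189066−9.746617·0.147)/24.050758 = -0.010132
w* = 0.206679·u + -0.010132·v:
  w_0 = 0.206679·1.7028 + -0.010132·11.9142 = 0.2312  (Xerox)
  w_1 = 0.206679·1.5285 + -0.010132·17.7282 = 0.1363  (Boeing)
  w_2 = 0.206679·2.3734 + -0.010132·12.2911 = 0.3660  (Nike)
  w_3 = 0.206679·1.1025 + -0.010132·16.4767 = 0.0609  (Kellogg)
  w_4 = 0.206679·2.3719 + -0.010132·22.0324 = 0.2670  (GE)
  w_5 = 0.206679·0.1657 + -0.010132·4.9930 = -0.0163  (Pfizer)
  w_6 = 0.206679·0.5018 + -0.010132·14.6828 = -0.0451  (Visa)
Σw_i=1.0000  μᵀw=0.1470
σ²=wᵀΣw=λ₁·μ_p+λ₂ = 0.206679·0.147 + -0.010132 = 0.020250 ≈ 0.0202

Nike (0.3660)


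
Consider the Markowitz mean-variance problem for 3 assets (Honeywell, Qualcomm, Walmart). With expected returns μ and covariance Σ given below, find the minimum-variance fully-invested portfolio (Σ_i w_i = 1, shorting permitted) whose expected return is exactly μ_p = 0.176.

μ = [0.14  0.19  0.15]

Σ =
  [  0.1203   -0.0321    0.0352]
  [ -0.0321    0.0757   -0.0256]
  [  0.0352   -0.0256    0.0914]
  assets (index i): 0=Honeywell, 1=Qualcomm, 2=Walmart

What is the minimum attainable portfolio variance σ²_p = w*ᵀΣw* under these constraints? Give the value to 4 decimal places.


x=Σ⁻¹μ = [1.5828  3.8993  2.1237]
y=Σ⁻¹𝟙 = [10.3524  22.0391  13.1269]
a=μᵀx=1.281011  b=𝟙ᵀx=7.605790  c=𝟙ᵀy=45.518332  D=ac−b²=0.461460
λ₁=(c·0.176−b)/D = (45.518332·0.176−7.605790)/0.461460 = 0.878595
λ₂=(a−b·0.176)/D = (1.281011−7.605790·0.176)/0.461460 = -0.124838
w* = 0.878595·x + -0.124838·y:
  w_0 = 0.878595·1.5828 + -0.124838·10.3524 = 0.0983  (Honeywell)
  w_1 = 0.878595·3.8993 + -0.124838·22.0391 = 0.6746  (Qualcomm)
  w_2 = 0.878595·2.1237 + -0.124838·13.1269 = 0.2271  (Walmart)
Σw_i=1.0000  μᵀw=0.1760
σ²=wᵀΣw=λ₁·μ_p+λ₂ = 0.878595·0.176 + -0.124838 = 0.029795 ≈ 0.0298

0.0298


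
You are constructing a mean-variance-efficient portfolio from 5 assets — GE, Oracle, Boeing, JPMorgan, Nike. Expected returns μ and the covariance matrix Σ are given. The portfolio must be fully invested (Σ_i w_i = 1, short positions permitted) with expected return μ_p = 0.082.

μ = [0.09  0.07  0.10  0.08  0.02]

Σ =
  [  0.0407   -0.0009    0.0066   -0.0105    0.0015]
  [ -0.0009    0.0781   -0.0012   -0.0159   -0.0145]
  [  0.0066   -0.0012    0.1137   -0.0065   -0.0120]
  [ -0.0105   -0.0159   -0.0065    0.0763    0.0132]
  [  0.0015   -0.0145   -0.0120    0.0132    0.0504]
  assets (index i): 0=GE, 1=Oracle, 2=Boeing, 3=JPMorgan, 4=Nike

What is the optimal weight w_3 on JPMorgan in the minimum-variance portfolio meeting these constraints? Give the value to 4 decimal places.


x=Σ⁻¹μ = [2.5092  1.3704  0.8958  1.6705  0.4922]
y=Σ⁻¹𝟙 = [27.1255  21.2601  10.9116  18.2242  22.9755]
a=μᵀx=0.554820  b=𝟙ᵀx=6.938103  c=𝟙ᵀy=100.496820  D=ac−b²=7.620416
λ₁=(c·0.082−b)/D = (100.496820·0.082−6.938103)/7.620416 = 0.170940
λ₂=(a−b·0.082)/D = (0.554820−6.938103·0.082)/7.620416 = -0.001851
w* = 0.170940·x + -0.001851·y:
  w_0 = 0.170940·2.5092 + -0.001851·27.1255 = 0.3787  (GE)
  w_1 = 0.170940·1.3704 + -0.001851·21.2601 = 0.1949  (Oracle)
  w_2 = 0.170940·0.8958 + -0.001851·10.9116 = 0.1329  (Boeing)
  w_3 = 0.170940·1.6705 + -0.001851·18.2242 = 0.2518  (JPMorgan)
  w_4 = 0.170940·0.4922 + -0.001851·22.9755 = 0.0416  (Nike)
Σw_i=1.0000  μᵀw=0.0820
σ²=wᵀΣw=λ₁·μ_p+λ₂ = 0.170940·0.082 + -0.001851 = 0.012166 ≈ 0.0122

0.2518


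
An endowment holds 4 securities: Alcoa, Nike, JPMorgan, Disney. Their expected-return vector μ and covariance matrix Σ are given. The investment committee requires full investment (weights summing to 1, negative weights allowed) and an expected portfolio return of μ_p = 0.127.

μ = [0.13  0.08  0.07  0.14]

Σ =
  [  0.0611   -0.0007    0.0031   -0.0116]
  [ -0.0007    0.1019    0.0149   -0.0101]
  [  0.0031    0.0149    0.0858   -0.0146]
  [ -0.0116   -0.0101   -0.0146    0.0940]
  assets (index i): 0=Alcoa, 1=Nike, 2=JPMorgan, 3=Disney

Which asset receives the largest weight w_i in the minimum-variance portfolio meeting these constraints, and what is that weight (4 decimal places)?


Alcoa (0.4846)

u=Σ⁻¹μ = [2.4765  0.8687  0.9212  2.0314]
v=Σ⁻¹𝟙 = [18.8853  9.7656  11.9787  15.8786]
a=μᵀu=0.740328  b=𝟙ᵀu=6.297860  c=𝟙ᵀv=56.508280  D=ac−b²=2.171622
λ₁=(c·0.127−b)/D = (56.508280·0.127−6.297860)/2.171622 = 0.404625
λ₂=(a−b·0.127)/D = (0.740328−6.297860·0.127)/2.171622 = -0.027399
w* = 0.404625·u + -0.027399·v:
  w_0 = 0.404625·2.4765 + -0.027399·18.8853 = 0.4846  (Alcoa)
  w_1 = 0.404625·0.8687 + -0.027399·9.7656 = 0.0839  (Nike)
  w_2 = 0.404625·0.9212 + -0.027399·11.9787 = 0.0445  (JPMorgan)
  w_3 = 0.404625·2.0314 + -0.027399·15.8786 = 0.3869  (Disney)
Σw_i=1.0000  μᵀw=0.1270
σ²=wᵀΣw=λ₁·μ_p+λ₂ = 0.404625·0.127 + -0.027399 = 0.023988 ≈ 0.0240
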